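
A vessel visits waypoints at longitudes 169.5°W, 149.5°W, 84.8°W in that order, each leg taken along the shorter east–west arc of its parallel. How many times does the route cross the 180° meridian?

Leg 1: -169.5° → -149.5°, shortest Δλ = 20.0° (east) — does not cross 180°.
Leg 2: -149.5° → -84.8°, shortest Δλ = 64.7° (east) — does not cross 180°.
Total crossings: 0.

0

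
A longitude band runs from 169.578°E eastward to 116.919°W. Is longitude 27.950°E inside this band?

No

Band width going east from +169.578° to -116.919°: ((-116.919 − 169.578) mod 360) = 73.503°.
Offset of +27.950° east of the west edge: ((27.950 − 169.578) mod 360) = 218.372°.
218.372° > 73.503° ⇒ outside.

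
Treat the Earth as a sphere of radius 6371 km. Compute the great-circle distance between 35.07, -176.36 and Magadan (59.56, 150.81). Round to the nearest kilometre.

3609 km

Δλ = 150.81 − -176.36 = 327.17°; wrapped into (−180°, 180°]: -32.83°.
Δφ = 59.56 − 35.07 = 24.49°.
a = sin²(Δφ/2) + cos φ₁ · cos φ₂ · sin²(Δλ/2) = 0.078097.
c = 2·atan2(√a, √(1−a)) = 0.56646 rad → d = 6371·c ≈ 3608.92 km.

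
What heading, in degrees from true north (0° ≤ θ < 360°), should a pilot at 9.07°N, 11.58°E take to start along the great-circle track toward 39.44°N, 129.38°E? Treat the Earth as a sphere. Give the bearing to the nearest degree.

Δλ = 129.38 − 11.58 = 117.80°.
θ = atan2( sin Δλ · cos φ₂ , cos φ₁ · sin φ₂ − sin φ₁ · cos φ₂ · cos Δλ )
  = atan2(0.68315, 0.68411) = 44.960° → normalised to [0°, 360°): 44.960°.

45°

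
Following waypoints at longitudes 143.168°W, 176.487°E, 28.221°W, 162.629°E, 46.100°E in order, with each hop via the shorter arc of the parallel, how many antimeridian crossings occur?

Leg 1: -143.168° → +176.487°, shortest Δλ = -40.345° (west) — crosses 180°.
Leg 2: +176.487° → -28.221°, shortest Δλ = 155.292° (east) — crosses 180°.
Leg 3: -28.221° → +162.629°, shortest Δλ = -169.15° (west) — crosses 180°.
Leg 4: +162.629° → +46.100°, shortest Δλ = -116.529° (west) — does not cross 180°.
Total crossings: 3.

3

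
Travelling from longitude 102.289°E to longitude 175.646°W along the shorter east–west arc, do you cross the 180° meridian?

Yes

Naïve |-175.646 − 102.289| = 277.935° > 180°, so the shorter arc goes the other way round — across 180°.
Signed shortest Δλ = ((-175.646 − 102.289 + 180) mod 360) − 180 = 82.065°.
Going east by 82.065° from +102.289° passes through 180° before reaching -175.646°.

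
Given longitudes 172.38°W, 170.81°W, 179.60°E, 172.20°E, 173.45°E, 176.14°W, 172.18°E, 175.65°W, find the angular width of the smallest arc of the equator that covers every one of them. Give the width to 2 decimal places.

Sort the longitudes: -176.14°, -175.65°, -172.38°, -170.81°, +172.18°, +172.20°, +173.45°, +179.60°.
Eastward gaps between consecutive values (wrapping around): 0.49°, 3.27°, 1.57°, 342.99°, 0.02°, 1.25°, 6.15°, 4.26°.
Largest gap = 342.99° ⇒ minimal covering band is its complement: 360° − 342.99° = 17.01°.
Band runs from +172.18° eastward to -170.81°, crossing the antimeridian.

17.01°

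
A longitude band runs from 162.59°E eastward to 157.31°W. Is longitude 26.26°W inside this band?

No

Band width going east from +162.59° to -157.31°: ((-157.31 − 162.59) mod 360) = 40.10°.
Offset of -26.26° east of the west edge: ((-26.26 − 162.59) mod 360) = 171.15°.
171.15° > 40.10° ⇒ outside.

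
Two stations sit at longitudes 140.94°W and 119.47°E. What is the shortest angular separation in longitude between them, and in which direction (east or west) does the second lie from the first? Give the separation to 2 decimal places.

99.59° west

Raw difference: 119.47 − -140.94 = 260.41°.
Normalise into (−180°, 180°]: 260.41° − 360° = -99.59°.
Negative ⇒ the second point lies to the west; separation 99.59°.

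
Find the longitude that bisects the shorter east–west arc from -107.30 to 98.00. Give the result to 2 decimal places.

Signed shortest Δλ from -107.30° to +98.00° is -154.70°.
Midpoint longitude = -107.30° + (-154.70°)/2 = -107.30° − 77.35° = -184.65°.
Normalise into (−180°, 180°]: +175.35°.
(The naïve average (-107.30 + +98.00)/2 = -4.65° is on the wrong side of the globe.)

+175.35°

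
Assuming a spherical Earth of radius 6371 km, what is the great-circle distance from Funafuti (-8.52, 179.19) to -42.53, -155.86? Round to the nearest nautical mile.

2429 nmi

Δλ = -155.86 − 179.19 = -335.05°; wrapped into (−180°, 180°]: 24.95°.
Δφ = -42.53 − -8.52 = -34.01°.
a = sin²(Δφ/2) + cos φ₁ · cos φ₂ · sin²(Δλ/2) = 0.119537.
c = 2·atan2(√a, √(1−a)) = 0.70606 rad → d = 6371·c ≈ 4498.29 km ≈ 2428.88 nmi.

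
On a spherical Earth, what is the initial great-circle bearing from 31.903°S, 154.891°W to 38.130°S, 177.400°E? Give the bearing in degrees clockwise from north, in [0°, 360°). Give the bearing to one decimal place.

246.9°

Δλ = 177.400 − -154.891 = 332.291°; wrapped into (−180°, 180°]: -27.709°.
θ = atan2( sin Δλ · cos φ₂ , cos φ₁ · sin φ₂ − sin φ₁ · cos φ₂ · cos Δλ )
  = atan2(-0.36576, -0.15614) = -113.117° → normalised to [0°, 360°): 246.883°.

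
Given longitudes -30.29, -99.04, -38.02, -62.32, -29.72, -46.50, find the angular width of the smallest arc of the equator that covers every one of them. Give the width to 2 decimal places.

69.32°

Sort the longitudes: -99.04°, -62.32°, -46.50°, -38.02°, -30.29°, -29.72°.
Eastward gaps between consecutive values (wrapping around): 36.72°, 15.82°, 8.48°, 7.73°, 0.57°, 290.68°.
Largest gap = 290.68° ⇒ minimal covering band is its complement: 360° − 290.68° = 69.32°.
Band runs from -99.04° eastward to -29.72°.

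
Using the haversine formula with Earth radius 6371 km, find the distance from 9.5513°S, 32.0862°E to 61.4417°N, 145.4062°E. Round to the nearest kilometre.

12166 km

Δλ = 145.4062 − 32.0862 = 113.3200°.
Δφ = 61.4417 − -9.5513 = 70.9930°.
a = sin²(Δφ/2) + cos φ₁ · cos φ₂ · sin²(Δλ/2) = 0.666182.
c = 2·atan2(√a, √(1−a)) = 1.90960 rad → d = 6371·c ≈ 12166.09 km.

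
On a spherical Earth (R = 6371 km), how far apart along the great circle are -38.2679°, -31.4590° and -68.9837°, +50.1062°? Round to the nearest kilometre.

Δλ = 50.1062 − -31.4590 = 81.5652°.
Δφ = -68.9837 − -38.2679 = -30.7158°.
a = sin²(Δφ/2) + cos φ₁ · cos φ₂ · sin²(Δλ/2) = 0.190279.
c = 2·atan2(√a, √(1−a)) = 0.90276 rad → d = 6371·c ≈ 5751.51 km.

5752 km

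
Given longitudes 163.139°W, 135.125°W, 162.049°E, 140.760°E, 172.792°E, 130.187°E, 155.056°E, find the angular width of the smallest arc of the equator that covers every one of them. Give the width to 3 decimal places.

Sort the longitudes: -163.139°, -135.125°, +130.187°, +140.760°, +155.056°, +162.049°, +172.792°.
Eastward gaps between consecutive values (wrapping around): 28.014°, 265.312°, 10.573°, 14.296°, 6.993°, 10.743°, 24.069°.
Largest gap = 265.312° ⇒ minimal covering band is its complement: 360° − 265.312° = 94.688°.
Band runs from +130.187° eastward to -135.125°, crossing the antimeridian.

94.688°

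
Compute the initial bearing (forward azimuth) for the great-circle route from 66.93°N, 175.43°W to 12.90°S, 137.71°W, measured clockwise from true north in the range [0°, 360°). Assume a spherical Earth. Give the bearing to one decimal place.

Δλ = -137.71 − -175.43 = 37.72°.
θ = atan2( sin Δλ · cos φ₂ , cos φ₁ · sin φ₂ − sin φ₁ · cos φ₂ · cos Δλ )
  = atan2(0.59636, -0.79686) = 143.189° → normalised to [0°, 360°): 143.189°.

143.2°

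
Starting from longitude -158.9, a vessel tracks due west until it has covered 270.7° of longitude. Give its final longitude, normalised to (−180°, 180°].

Start at -158.9°; shift −270.7° → -429.6°.
-429.6° lies outside (−180°, 180°]; add 360° → -69.6°.

-69.6°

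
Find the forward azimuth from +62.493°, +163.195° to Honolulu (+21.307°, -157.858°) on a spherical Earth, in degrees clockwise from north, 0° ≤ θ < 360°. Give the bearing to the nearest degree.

Δλ = -157.858 − 163.195 = -321.053°; wrapped into (−180°, 180°]: 38.947°.
θ = atan2( sin Δλ · cos φ₂ , cos φ₁ · sin φ₂ − sin φ₁ · cos φ₂ · cos Δλ )
  = atan2(0.58563, -0.47484) = 129.035° → normalised to [0°, 360°): 129.035°.

129°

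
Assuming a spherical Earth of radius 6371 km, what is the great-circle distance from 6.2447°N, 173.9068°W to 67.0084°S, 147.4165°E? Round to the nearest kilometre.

Δλ = 147.4165 − -173.9068 = 321.3233°; wrapped into (−180°, 180°]: -38.6767°.
Δφ = -67.0084 − 6.2447 = -73.2531°.
a = sin²(Δφ/2) + cos φ₁ · cos φ₂ · sin²(Δλ/2) = 0.398506.
c = 2·atan2(√a, √(1−a)) = 1.36639 rad → d = 6371·c ≈ 8705.25 km.

8705 km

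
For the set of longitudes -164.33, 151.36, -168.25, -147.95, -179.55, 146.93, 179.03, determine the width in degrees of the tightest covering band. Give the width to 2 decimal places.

65.12°

Sort the longitudes: -179.55°, -168.25°, -164.33°, -147.95°, +146.93°, +151.36°, +179.03°.
Eastward gaps between consecutive values (wrapping around): 11.30°, 3.92°, 16.38°, 294.88°, 4.43°, 27.67°, 1.42°.
Largest gap = 294.88° ⇒ minimal covering band is its complement: 360° − 294.88° = 65.12°.
Band runs from +146.93° eastward to -147.95°, crossing the antimeridian.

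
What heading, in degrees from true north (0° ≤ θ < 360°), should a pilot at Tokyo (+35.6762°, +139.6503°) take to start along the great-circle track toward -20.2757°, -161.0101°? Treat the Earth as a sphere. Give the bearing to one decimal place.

Δλ = -161.0101 − 139.6503 = -300.6604°; wrapped into (−180°, 180°]: 59.3396°.
θ = atan2( sin Δλ · cos φ₂ , cos φ₁ · sin φ₂ − sin φ₁ · cos φ₂ · cos Δλ )
  = atan2(0.80690, -0.56048) = 124.784° → normalised to [0°, 360°): 124.784°.

124.8°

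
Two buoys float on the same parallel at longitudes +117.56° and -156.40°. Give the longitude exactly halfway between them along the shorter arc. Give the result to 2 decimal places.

Signed shortest Δλ from +117.56° to -156.40° is +86.04°.
Midpoint longitude = +117.56° + (+86.04°)/2 = +117.56° + 43.02° = +160.58°.
(The naïve average (+117.56 + -156.40)/2 = -19.42° is on the wrong side of the globe.)

+160.58°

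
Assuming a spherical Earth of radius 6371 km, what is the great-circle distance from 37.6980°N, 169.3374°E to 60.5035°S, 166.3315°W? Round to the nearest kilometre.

11143 km

Δλ = -166.3315 − 169.3374 = -335.6689°; wrapped into (−180°, 180°]: 24.3311°.
Δφ = -60.5035 − 37.6980 = -98.2015°.
a = sin²(Δφ/2) + cos φ₁ · cos φ₂ · sin²(Δλ/2) = 0.588629.
c = 2·atan2(√a, √(1−a)) = 1.74900 rad → d = 6371·c ≈ 11142.85 km.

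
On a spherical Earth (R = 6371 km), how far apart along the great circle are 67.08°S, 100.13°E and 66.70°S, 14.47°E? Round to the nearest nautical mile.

Δλ = 14.47 − 100.13 = -85.66°.
Δφ = -66.70 − -67.08 = 0.38°.
a = sin²(Δφ/2) + cos φ₁ · cos φ₂ · sin²(Δλ/2) = 0.071204.
c = 2·atan2(√a, √(1−a)) = 0.54023 rad → d = 6371·c ≈ 3441.79 km ≈ 1858.42 nmi.

1858 nmi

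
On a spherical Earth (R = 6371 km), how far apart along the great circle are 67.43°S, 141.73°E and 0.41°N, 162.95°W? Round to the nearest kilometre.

8648 km

Δλ = -162.95 − 141.73 = -304.68°; wrapped into (−180°, 180°]: 55.32°.
Δφ = 0.41 − -67.43 = 67.84°.
a = sin²(Δφ/2) + cos φ₁ · cos φ₂ · sin²(Δλ/2) = 0.394114.
c = 2·atan2(√a, √(1−a)) = 1.35741 rad → d = 6371·c ≈ 8648.05 km.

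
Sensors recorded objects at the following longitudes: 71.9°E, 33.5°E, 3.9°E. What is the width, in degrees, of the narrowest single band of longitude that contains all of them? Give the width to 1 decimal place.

Sort the longitudes: +3.9°, +33.5°, +71.9°.
Eastward gaps between consecutive values (wrapping around): 29.6°, 38.4°, 292.0°.
Largest gap = 292.0° ⇒ minimal covering band is its complement: 360° − 292.0° = 68.0°.
Band runs from +3.9° eastward to +71.9°.

68.0°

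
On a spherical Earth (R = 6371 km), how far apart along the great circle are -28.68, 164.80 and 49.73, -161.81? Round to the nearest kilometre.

Δλ = -161.81 − 164.80 = -326.61°; wrapped into (−180°, 180°]: 33.39°.
Δφ = 49.73 − -28.68 = 78.41°.
a = sin²(Δφ/2) + cos φ₁ · cos φ₂ · sin²(Δλ/2) = 0.446347.
c = 2·atan2(√a, √(1−a)) = 1.46328 rad → d = 6371·c ≈ 9322.58 km.

9323 km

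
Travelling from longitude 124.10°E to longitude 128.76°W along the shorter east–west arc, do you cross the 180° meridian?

Naïve |-128.76 − 124.10| = 252.86° > 180°, so the shorter arc goes the other way round — across 180°.
Signed shortest Δλ = ((-128.76 − 124.10 + 180) mod 360) − 180 = 107.14°.
Going east by 107.14° from +124.10° passes through 180° before reaching -128.76°.

Yes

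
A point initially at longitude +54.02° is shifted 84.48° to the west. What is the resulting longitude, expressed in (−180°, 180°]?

-30.46°

Start at +54.02°; shift −84.48° → -30.46°.
-30.46° already lies in (−180°, 180°].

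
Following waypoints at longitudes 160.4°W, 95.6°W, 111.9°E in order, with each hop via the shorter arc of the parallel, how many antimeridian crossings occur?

Leg 1: -160.4° → -95.6°, shortest Δλ = 64.8° (east) — does not cross 180°.
Leg 2: -95.6° → +111.9°, shortest Δλ = -152.5° (west) — crosses 180°.
Total crossings: 1.

1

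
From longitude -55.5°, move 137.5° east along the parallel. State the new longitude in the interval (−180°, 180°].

+82.0°

Start at -55.5°; shift +137.5° → +82.0°.
+82.0° already lies in (−180°, 180°].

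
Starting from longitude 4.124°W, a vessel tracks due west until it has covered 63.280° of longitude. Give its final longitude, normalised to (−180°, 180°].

Start at -4.124°; shift −63.280° → -67.404°.
-67.404° already lies in (−180°, 180°].

67.404°W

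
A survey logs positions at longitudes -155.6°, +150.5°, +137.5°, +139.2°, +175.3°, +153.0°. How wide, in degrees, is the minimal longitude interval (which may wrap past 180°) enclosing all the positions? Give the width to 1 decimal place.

Sort the longitudes: -155.6°, +137.5°, +139.2°, +150.5°, +153.0°, +175.3°.
Eastward gaps between consecutive values (wrapping around): 293.1°, 1.7°, 11.3°, 2.5°, 22.3°, 29.1°.
Largest gap = 293.1° ⇒ minimal covering band is its complement: 360° − 293.1° = 66.9°.
Band runs from +137.5° eastward to -155.6°, crossing the antimeridian.

66.9°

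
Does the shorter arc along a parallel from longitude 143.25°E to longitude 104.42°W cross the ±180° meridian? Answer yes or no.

Yes

Naïve |-104.42 − 143.25| = 247.67° > 180°, so the shorter arc goes the other way round — across 180°.
Signed shortest Δλ = ((-104.42 − 143.25 + 180) mod 360) − 180 = 112.33°.
Going east by 112.33° from +143.25° passes through 180° before reaching -104.42°.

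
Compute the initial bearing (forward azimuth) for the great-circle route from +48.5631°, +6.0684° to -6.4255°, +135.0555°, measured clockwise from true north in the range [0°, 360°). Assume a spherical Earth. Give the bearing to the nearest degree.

Δλ = 135.0555 − 6.0684 = 128.9871°.
θ = atan2( sin Δλ · cos φ₂ , cos φ₁ · sin φ₂ − sin φ₁ · cos φ₂ · cos Δλ )
  = atan2(0.77240, 0.39464) = 62.937° → normalised to [0°, 360°): 62.937°.

63°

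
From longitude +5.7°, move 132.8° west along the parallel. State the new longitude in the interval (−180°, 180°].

-127.1°

Start at +5.7°; shift −132.8° → -127.1°.
-127.1° already lies in (−180°, 180°].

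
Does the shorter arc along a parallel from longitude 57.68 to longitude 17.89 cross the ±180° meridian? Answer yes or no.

No

Signed shortest Δλ = ((17.89 − 57.68 + 180) mod 360) − 180 = -39.79°.
Going west by 39.79° from +57.68° reaches +17.89° without touching 180°.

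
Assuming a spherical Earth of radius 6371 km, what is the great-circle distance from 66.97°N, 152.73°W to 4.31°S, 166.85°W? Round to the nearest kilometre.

Δλ = -166.85 − -152.73 = -14.12°.
Δφ = -4.31 − 66.97 = -71.28°.
a = sin²(Δφ/2) + cos φ₁ · cos φ₂ · sin²(Δλ/2) = 0.345421.
c = 2·atan2(√a, √(1−a)) = 1.25649 rad → d = 6371·c ≈ 8005.09 km.

8005 km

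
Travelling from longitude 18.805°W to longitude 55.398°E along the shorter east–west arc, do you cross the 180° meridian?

No

Signed shortest Δλ = ((55.398 − -18.805 + 180) mod 360) − 180 = 74.203°.
Going east by 74.203° from -18.805° reaches +55.398° without touching 180°.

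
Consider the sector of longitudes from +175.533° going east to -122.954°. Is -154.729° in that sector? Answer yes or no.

Yes

Band width going east from +175.533° to -122.954°: ((-122.954 − 175.533) mod 360) = 61.513°.
Offset of -154.729° east of the west edge: ((-154.729 − 175.533) mod 360) = 29.738°.
29.738° ≤ 61.513° ⇒ inside.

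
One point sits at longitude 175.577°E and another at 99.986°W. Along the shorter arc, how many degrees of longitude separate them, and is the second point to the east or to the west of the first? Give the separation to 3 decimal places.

Raw difference: -99.986 − 175.577 = -275.563°.
Normalise into (−180°, 180°]: -275.563° + 360° = 84.437°.
Positive ⇒ the second point lies to the east; separation 84.437°.

84.437° east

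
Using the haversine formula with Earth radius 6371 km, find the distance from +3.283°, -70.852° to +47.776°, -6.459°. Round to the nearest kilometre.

7849 km

Δλ = -6.459 − -70.852 = 64.393°.
Δφ = 47.776 − 3.283 = 44.493°.
a = sin²(Δφ/2) + cos φ₁ · cos φ₂ · sin²(Δλ/2) = 0.333810.
c = 2·atan2(√a, √(1−a)) = 1.23197 rad → d = 6371·c ≈ 7848.88 km.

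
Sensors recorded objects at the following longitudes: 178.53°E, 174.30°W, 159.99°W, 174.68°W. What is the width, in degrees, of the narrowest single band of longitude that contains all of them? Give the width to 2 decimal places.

21.48°

Sort the longitudes: -174.68°, -174.30°, -159.99°, +178.53°.
Eastward gaps between consecutive values (wrapping around): 0.38°, 14.31°, 338.52°, 6.79°.
Largest gap = 338.52° ⇒ minimal covering band is its complement: 360° − 338.52° = 21.48°.
Band runs from +178.53° eastward to -159.99°, crossing the antimeridian.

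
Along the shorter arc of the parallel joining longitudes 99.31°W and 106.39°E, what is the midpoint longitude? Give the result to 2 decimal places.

Signed shortest Δλ from -99.31° to +106.39° is -154.30°.
Midpoint longitude = -99.31° + (-154.30°)/2 = -99.31° − 77.15° = -176.46°.
(The naïve average (-99.31 + +106.39)/2 = 3.54° is on the wrong side of the globe.)

176.46°W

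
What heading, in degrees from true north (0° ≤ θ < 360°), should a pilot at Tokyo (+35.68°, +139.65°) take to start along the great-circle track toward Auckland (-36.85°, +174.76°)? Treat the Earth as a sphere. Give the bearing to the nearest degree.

Δλ = 174.76 − 139.65 = 35.11°.
θ = atan2( sin Δλ · cos φ₂ , cos φ₁ · sin φ₂ − sin φ₁ · cos φ₂ · cos Δλ )
  = atan2(0.46024, -0.86895) = 152.092° → normalised to [0°, 360°): 152.092°.

152°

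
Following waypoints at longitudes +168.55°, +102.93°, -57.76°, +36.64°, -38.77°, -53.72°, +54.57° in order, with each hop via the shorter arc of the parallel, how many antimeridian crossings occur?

Leg 1: +168.55° → +102.93°, shortest Δλ = -65.62° (west) — does not cross 180°.
Leg 2: +102.93° → -57.76°, shortest Δλ = -160.69° (west) — does not cross 180°.
Leg 3: -57.76° → +36.64°, shortest Δλ = 94.4° (east) — does not cross 180°.
Leg 4: +36.64° → -38.77°, shortest Δλ = -75.41° (west) — does not cross 180°.
Leg 5: -38.77° → -53.72°, shortest Δλ = -14.95° (west) — does not cross 180°.
Leg 6: -53.72° → +54.57°, shortest Δλ = 108.29° (east) — does not cross 180°.
Total crossings: 0.

0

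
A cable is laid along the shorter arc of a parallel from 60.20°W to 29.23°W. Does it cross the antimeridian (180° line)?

Signed shortest Δλ = ((-29.23 − -60.20 + 180) mod 360) − 180 = 30.97°.
Going east by 30.97° from -60.20° reaches -29.23° without touching 180°.

No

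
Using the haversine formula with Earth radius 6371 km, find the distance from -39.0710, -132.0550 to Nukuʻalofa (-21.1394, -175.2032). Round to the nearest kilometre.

4550 km

Δλ = -175.2032 − -132.0550 = -43.1482°.
Δφ = -21.1394 − -39.0710 = 17.9316°.
a = sin²(Δφ/2) + cos φ₁ · cos φ₂ · sin²(Δλ/2) = 0.122193.
c = 2·atan2(√a, √(1−a)) = 0.71421 rad → d = 6371·c ≈ 4550.21 km.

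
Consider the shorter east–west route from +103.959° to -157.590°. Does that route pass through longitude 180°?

Yes

Naïve |-157.590 − 103.959| = 261.549° > 180°, so the shorter arc goes the other way round — across 180°.
Signed shortest Δλ = ((-157.590 − 103.959 + 180) mod 360) − 180 = 98.451°.
Going east by 98.451° from +103.959° passes through 180° before reaching -157.590°.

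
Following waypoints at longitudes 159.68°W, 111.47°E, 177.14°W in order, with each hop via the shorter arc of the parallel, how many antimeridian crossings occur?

Leg 1: -159.68° → +111.47°, shortest Δλ = -88.85° (west) — crosses 180°.
Leg 2: +111.47° → -177.14°, shortest Δλ = 71.39° (east) — crosses 180°.
Total crossings: 2.

2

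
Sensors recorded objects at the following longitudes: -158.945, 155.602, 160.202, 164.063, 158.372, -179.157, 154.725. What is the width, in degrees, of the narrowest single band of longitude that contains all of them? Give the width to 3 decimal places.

46.330°

Sort the longitudes: -179.157°, -158.945°, +154.725°, +155.602°, +158.372°, +160.202°, +164.063°.
Eastward gaps between consecutive values (wrapping around): 20.212°, 313.670°, 0.877°, 2.770°, 1.830°, 3.861°, 16.780°.
Largest gap = 313.670° ⇒ minimal covering band is its complement: 360° − 313.670° = 46.330°.
Band runs from +154.725° eastward to -158.945°, crossing the antimeridian.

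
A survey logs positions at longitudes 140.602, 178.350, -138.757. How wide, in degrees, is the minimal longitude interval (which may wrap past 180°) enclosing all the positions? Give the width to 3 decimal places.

80.641°

Sort the longitudes: -138.757°, +140.602°, +178.350°.
Eastward gaps between consecutive values (wrapping around): 279.359°, 37.748°, 42.893°.
Largest gap = 279.359° ⇒ minimal covering band is its complement: 360° − 279.359° = 80.641°.
Band runs from +140.602° eastward to -138.757°, crossing the antimeridian.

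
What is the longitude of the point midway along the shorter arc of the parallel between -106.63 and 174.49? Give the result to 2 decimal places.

Signed shortest Δλ from -106.63° to +174.49° is -78.88°.
Midpoint longitude = -106.63° + (-78.88°)/2 = -106.63° − 39.44° = -146.07°.
(The naïve average (-106.63 + +174.49)/2 = 33.93° is on the wrong side of the globe.)

-146.07°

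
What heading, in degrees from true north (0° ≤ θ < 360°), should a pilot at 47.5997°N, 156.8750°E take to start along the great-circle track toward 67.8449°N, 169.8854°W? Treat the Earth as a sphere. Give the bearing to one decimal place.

27.8°

Δλ = -169.8854 − 156.8750 = -326.7604°; wrapped into (−180°, 180°]: 33.2396°.
θ = atan2( sin Δλ · cos φ₂ , cos φ₁ · sin φ₂ − sin φ₁ · cos φ₂ · cos Δλ )
  = atan2(0.20671, 0.39160) = 27.828° → normalised to [0°, 360°): 27.828°.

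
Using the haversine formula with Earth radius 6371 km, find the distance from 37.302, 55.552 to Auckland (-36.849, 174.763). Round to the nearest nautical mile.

7948 nmi

Δλ = 174.763 − 55.552 = 119.211°.
Δφ = -36.849 − 37.302 = -74.151°.
a = sin²(Δφ/2) + cos φ₁ · cos φ₂ · sin²(Δλ/2) = 0.837040.
c = 2·atan2(√a, √(1−a)) = 2.31051 rad → d = 6371·c ≈ 14720.29 km ≈ 7948.32 nmi.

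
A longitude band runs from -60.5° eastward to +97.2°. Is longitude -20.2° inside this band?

Band width going east from -60.5° to +97.2°: ((97.2 − -60.5) mod 360) = 157.7°.
Offset of -20.2° east of the west edge: ((-20.2 − -60.5) mod 360) = 40.3°.
40.3° ≤ 157.7° ⇒ inside.

Yes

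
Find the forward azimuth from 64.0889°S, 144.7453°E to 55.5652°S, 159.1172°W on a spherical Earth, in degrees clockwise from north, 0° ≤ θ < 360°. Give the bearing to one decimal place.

Δλ = -159.1172 − 144.7453 = -303.8625°; wrapped into (−180°, 180°]: 56.1375°.
θ = atan2( sin Δλ · cos φ₂ , cos φ₁ · sin φ₂ − sin φ₁ · cos φ₂ · cos Δλ )
  = atan2(0.46955, -0.07700) = 99.313° → normalised to [0°, 360°): 99.313°.

99.3°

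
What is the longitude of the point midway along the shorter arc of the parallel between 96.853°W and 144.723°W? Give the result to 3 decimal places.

120.788°W

Signed shortest Δλ from -96.853° to -144.723° is -47.870°.
Midpoint longitude = -96.853° + (-47.870°)/2 = -96.853° − 23.935° = -120.788°.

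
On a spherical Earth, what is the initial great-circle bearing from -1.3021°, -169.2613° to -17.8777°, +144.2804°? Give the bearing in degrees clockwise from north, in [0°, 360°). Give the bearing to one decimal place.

Δλ = 144.2804 − -169.2613 = 313.5417°; wrapped into (−180°, 180°]: -46.4583°.
θ = atan2( sin Δλ · cos φ₂ , cos φ₁ · sin φ₂ − sin φ₁ · cos φ₂ · cos Δλ )
  = atan2(-0.68987, -0.29201) = -112.942° → normalised to [0°, 360°): 247.058°.

247.1°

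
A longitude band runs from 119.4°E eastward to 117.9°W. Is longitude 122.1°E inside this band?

Yes

Band width going east from +119.4° to -117.9°: ((-117.9 − 119.4) mod 360) = 122.7°.
Offset of +122.1° east of the west edge: ((122.1 − 119.4) mod 360) = 2.7°.
2.7° ≤ 122.7° ⇒ inside.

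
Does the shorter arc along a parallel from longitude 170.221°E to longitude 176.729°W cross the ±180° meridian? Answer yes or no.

Yes

Naïve |-176.729 − 170.221| = 346.95° > 180°, so the shorter arc goes the other way round — across 180°.
Signed shortest Δλ = ((-176.729 − 170.221 + 180) mod 360) − 180 = 13.05°.
Going east by 13.05° from +170.221° passes through 180° before reaching -176.729°.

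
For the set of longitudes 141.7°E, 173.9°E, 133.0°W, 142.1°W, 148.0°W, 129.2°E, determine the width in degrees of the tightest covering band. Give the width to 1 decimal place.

97.8°

Sort the longitudes: -148.0°, -142.1°, -133.0°, +129.2°, +141.7°, +173.9°.
Eastward gaps between consecutive values (wrapping around): 5.9°, 9.1°, 262.2°, 12.5°, 32.2°, 38.1°.
Largest gap = 262.2° ⇒ minimal covering band is its complement: 360° − 262.2° = 97.8°.
Band runs from +129.2° eastward to -133.0°, crossing the antimeridian.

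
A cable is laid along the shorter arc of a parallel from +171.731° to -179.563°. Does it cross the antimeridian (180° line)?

Yes

Naïve |-179.563 − 171.731| = 351.294° > 180°, so the shorter arc goes the other way round — across 180°.
Signed shortest Δλ = ((-179.563 − 171.731 + 180) mod 360) − 180 = 8.706°.
Going east by 8.706° from +171.731° passes through 180° before reaching -179.563°.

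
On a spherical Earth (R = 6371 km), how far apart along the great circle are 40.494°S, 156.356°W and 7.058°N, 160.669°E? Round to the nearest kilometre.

Δλ = 160.669 − -156.356 = 317.025°; wrapped into (−180°, 180°]: -42.975°.
Δφ = 7.058 − -40.494 = 47.552°.
a = sin²(Δφ/2) + cos φ₁ · cos φ₂ · sin²(Δλ/2) = 0.263803.
c = 2·atan2(√a, √(1−a)) = 1.07879 rad → d = 6371·c ≈ 6872.97 km.

6873 km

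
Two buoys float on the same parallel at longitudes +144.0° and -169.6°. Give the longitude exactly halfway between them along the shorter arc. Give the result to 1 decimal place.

+167.2°

Signed shortest Δλ from +144.0° to -169.6° is +46.4°.
Midpoint longitude = +144.0° + (+46.4°)/2 = +144.0° + 23.2° = +167.2°.
(The naïve average (+144.0 + -169.6)/2 = -12.8° is on the wrong side of the globe.)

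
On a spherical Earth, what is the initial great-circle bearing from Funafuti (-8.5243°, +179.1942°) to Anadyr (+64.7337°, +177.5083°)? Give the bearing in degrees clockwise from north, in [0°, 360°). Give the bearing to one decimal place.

359.2°

Δλ = 177.5083 − 179.1942 = -1.6859°.
θ = atan2( sin Δλ · cos φ₂ , cos φ₁ · sin φ₂ − sin φ₁ · cos φ₂ · cos Δλ )
  = atan2(-0.01256, 0.95758) = -0.751° → normalised to [0°, 360°): 359.249°.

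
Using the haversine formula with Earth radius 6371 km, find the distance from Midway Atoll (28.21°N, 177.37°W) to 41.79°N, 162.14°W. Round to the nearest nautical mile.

Δλ = -162.14 − -177.37 = 15.23°.
Δφ = 41.79 − 28.21 = 13.58°.
a = sin²(Δφ/2) + cos φ₁ · cos φ₂ · sin²(Δλ/2) = 0.025516.
c = 2·atan2(√a, √(1−a)) = 0.32085 rad → d = 6371·c ≈ 2044.14 km ≈ 1103.75 nmi.

1104 nmi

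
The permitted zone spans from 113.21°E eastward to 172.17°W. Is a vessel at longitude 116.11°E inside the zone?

Band width going east from +113.21° to -172.17°: ((-172.17 − 113.21) mod 360) = 74.62°.
Offset of +116.11° east of the west edge: ((116.11 − 113.21) mod 360) = 2.90°.
2.90° ≤ 74.62° ⇒ inside.

Yes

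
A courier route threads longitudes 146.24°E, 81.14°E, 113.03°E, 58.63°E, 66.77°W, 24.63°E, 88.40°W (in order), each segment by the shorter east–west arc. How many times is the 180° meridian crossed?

Leg 1: +146.24° → +81.14°, shortest Δλ = -65.1° (west) — does not cross 180°.
Leg 2: +81.14° → +113.03°, shortest Δλ = 31.89° (east) — does not cross 180°.
Leg 3: +113.03° → +58.63°, shortest Δλ = -54.4° (west) — does not cross 180°.
Leg 4: +58.63° → -66.77°, shortest Δλ = -125.4° (west) — does not cross 180°.
Leg 5: -66.77° → +24.63°, shortest Δλ = 91.4° (east) — does not cross 180°.
Leg 6: +24.63° → -88.40°, shortest Δλ = -113.03° (west) — does not cross 180°.
Total crossings: 0.

0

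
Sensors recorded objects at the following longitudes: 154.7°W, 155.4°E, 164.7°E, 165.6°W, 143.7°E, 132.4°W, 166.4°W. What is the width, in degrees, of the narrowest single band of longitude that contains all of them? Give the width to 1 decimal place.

83.9°

Sort the longitudes: -166.4°, -165.6°, -154.7°, -132.4°, +143.7°, +155.4°, +164.7°.
Eastward gaps between consecutive values (wrapping around): 0.8°, 10.9°, 22.3°, 276.1°, 11.7°, 9.3°, 28.9°.
Largest gap = 276.1° ⇒ minimal covering band is its complement: 360° − 276.1° = 83.9°.
Band runs from +143.7° eastward to -132.4°, crossing the antimeridian.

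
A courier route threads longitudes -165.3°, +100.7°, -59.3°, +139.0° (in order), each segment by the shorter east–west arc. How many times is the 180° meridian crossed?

Leg 1: -165.3° → +100.7°, shortest Δλ = -94.0° (west) — crosses 180°.
Leg 2: +100.7° → -59.3°, shortest Δλ = -160.0° (west) — does not cross 180°.
Leg 3: -59.3° → +139.0°, shortest Δλ = -161.7° (west) — crosses 180°.
Total crossings: 2.

2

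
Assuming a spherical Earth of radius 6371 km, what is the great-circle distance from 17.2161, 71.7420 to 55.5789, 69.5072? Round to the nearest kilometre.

4270 km

Δλ = 69.5072 − 71.7420 = -2.2348°.
Δφ = 55.5789 − 17.2161 = 38.3628°.
a = sin²(Δφ/2) + cos φ₁ · cos φ₂ · sin²(Δλ/2) = 0.108157.
c = 2·atan2(√a, √(1−a)) = 0.67022 rad → d = 6371·c ≈ 4269.96 km.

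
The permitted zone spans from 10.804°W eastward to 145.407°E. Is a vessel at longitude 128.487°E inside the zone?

Yes

Band width going east from -10.804° to +145.407°: ((145.407 − -10.804) mod 360) = 156.211°.
Offset of +128.487° east of the west edge: ((128.487 − -10.804) mod 360) = 139.291°.
139.291° ≤ 156.211° ⇒ inside.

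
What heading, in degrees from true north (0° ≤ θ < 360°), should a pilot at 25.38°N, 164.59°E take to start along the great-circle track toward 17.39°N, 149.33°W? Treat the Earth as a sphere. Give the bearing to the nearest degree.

91°

Δλ = -149.33 − 164.59 = -313.92°; wrapped into (−180°, 180°]: 46.08°.
θ = atan2( sin Δλ · cos φ₂ , cos φ₁ · sin φ₂ − sin φ₁ · cos φ₂ · cos Δλ )
  = atan2(0.68739, -0.01370) = 91.141° → normalised to [0°, 360°): 91.141°.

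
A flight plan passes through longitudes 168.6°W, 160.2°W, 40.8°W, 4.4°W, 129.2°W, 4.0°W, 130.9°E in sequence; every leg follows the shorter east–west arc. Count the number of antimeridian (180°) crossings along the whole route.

0

Leg 1: -168.6° → -160.2°, shortest Δλ = 8.4° (east) — does not cross 180°.
Leg 2: -160.2° → -40.8°, shortest Δλ = 119.4° (east) — does not cross 180°.
Leg 3: -40.8° → -4.4°, shortest Δλ = 36.4° (east) — does not cross 180°.
Leg 4: -4.4° → -129.2°, shortest Δλ = -124.8° (west) — does not cross 180°.
Leg 5: -129.2° → -4.0°, shortest Δλ = 125.2° (east) — does not cross 180°.
Leg 6: -4.0° → +130.9°, shortest Δλ = 134.9° (east) — does not cross 180°.
Total crossings: 0.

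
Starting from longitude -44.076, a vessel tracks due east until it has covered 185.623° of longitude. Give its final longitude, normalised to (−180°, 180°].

Start at -44.076°; shift +185.623° → +141.547°.
+141.547° already lies in (−180°, 180°].

+141.547°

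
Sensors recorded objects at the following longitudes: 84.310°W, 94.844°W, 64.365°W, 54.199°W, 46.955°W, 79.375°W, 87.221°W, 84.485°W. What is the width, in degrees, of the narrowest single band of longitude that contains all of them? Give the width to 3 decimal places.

Sort the longitudes: -94.844°, -87.221°, -84.485°, -84.310°, -79.375°, -64.365°, -54.199°, -46.955°.
Eastward gaps between consecutive values (wrapping around): 7.623°, 2.736°, 0.175°, 4.935°, 15.010°, 10.166°, 7.244°, 312.111°.
Largest gap = 312.111° ⇒ minimal covering band is its complement: 360° − 312.111° = 47.889°.
Band runs from -94.844° eastward to -46.955°.

47.889°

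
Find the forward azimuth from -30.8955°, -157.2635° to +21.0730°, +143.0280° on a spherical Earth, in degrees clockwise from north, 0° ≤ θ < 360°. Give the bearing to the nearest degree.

Δλ = 143.0280 − -157.2635 = 300.2915°; wrapped into (−180°, 180°]: -59.7085°.
θ = atan2( sin Δλ · cos φ₂ , cos φ₁ · sin φ₂ − sin φ₁ · cos φ₂ · cos Δλ )
  = atan2(-0.80572, 0.55021) = -55.672° → normalised to [0°, 360°): 304.328°.

304°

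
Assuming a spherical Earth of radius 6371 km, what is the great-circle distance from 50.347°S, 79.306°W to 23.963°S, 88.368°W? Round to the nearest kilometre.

Δλ = -88.368 − -79.306 = -9.062°.
Δφ = -23.963 − -50.347 = 26.384°.
a = sin²(Δφ/2) + cos φ₁ · cos φ₂ · sin²(Δλ/2) = 0.055721.
c = 2·atan2(√a, √(1−a)) = 0.47661 rad → d = 6371·c ≈ 3036.45 km.

3036 km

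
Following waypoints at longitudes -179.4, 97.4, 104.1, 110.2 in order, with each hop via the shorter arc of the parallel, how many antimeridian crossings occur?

Leg 1: -179.4° → +97.4°, shortest Δλ = -83.2° (west) — crosses 180°.
Leg 2: +97.4° → +104.1°, shortest Δλ = 6.7° (east) — does not cross 180°.
Leg 3: +104.1° → +110.2°, shortest Δλ = 6.1° (east) — does not cross 180°.
Total crossings: 1.

1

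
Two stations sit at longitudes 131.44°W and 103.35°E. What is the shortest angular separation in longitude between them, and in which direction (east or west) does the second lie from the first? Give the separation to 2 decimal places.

125.21° west

Raw difference: 103.35 − -131.44 = 234.79°.
Normalise into (−180°, 180°]: 234.79° − 360° = -125.21°.
Negative ⇒ the second point lies to the west; separation 125.21°.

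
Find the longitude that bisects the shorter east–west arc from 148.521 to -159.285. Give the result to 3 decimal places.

+174.618°

Signed shortest Δλ from +148.521° to -159.285° is +52.194°.
Midpoint longitude = +148.521° + (+52.194°)/2 = +148.521° + 26.097° = +174.618°.
(The naïve average (+148.521 + -159.285)/2 = -5.382° is on the wrong side of the globe.)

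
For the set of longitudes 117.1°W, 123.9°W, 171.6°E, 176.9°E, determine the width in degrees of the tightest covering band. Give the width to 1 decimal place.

Sort the longitudes: -123.9°, -117.1°, +171.6°, +176.9°.
Eastward gaps between consecutive values (wrapping around): 6.8°, 288.7°, 5.3°, 59.2°.
Largest gap = 288.7° ⇒ minimal covering band is its complement: 360° − 288.7° = 71.3°.
Band runs from +171.6° eastward to -117.1°, crossing the antimeridian.

71.3°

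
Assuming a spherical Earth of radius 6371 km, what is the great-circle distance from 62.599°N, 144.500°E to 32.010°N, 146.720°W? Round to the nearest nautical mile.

3139 nmi

Δλ = -146.720 − 144.500 = -291.220°; wrapped into (−180°, 180°]: 68.780°.
Δφ = 32.010 − 62.599 = -30.589°.
a = sin²(Δφ/2) + cos φ₁ · cos φ₂ · sin²(Δλ/2) = 0.194077.
c = 2·atan2(√a, √(1−a)) = 0.91240 rad → d = 6371·c ≈ 5812.93 km ≈ 3138.73 nmi.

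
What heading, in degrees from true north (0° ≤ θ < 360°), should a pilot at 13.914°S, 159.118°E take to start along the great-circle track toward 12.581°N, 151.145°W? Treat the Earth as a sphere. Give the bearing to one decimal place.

Δλ = -151.145 − 159.118 = -310.263°; wrapped into (−180°, 180°]: 49.737°.
θ = atan2( sin Δλ · cos φ₂ , cos φ₁ · sin φ₂ − sin φ₁ · cos φ₂ · cos Δλ )
  = atan2(0.74476, 0.36311) = 64.008° → normalised to [0°, 360°): 64.008°.

64.0°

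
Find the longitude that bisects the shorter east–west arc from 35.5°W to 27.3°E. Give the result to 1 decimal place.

4.1°W

Signed shortest Δλ from -35.5° to +27.3° is +62.8°.
Midpoint longitude = -35.5° + (+62.8°)/2 = -35.5° + 31.4° = -4.1°.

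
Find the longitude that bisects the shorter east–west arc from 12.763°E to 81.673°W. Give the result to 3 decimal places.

Signed shortest Δλ from +12.763° to -81.673° is -94.436°.
Midpoint longitude = +12.763° + (-94.436°)/2 = +12.763° − 47.218° = -34.455°.

34.455°W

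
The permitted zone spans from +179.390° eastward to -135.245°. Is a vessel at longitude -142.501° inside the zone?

Yes

Band width going east from +179.390° to -135.245°: ((-135.245 − 179.390) mod 360) = 45.365°.
Offset of -142.501° east of the west edge: ((-142.501 − 179.390) mod 360) = 38.109°.
38.109° ≤ 45.365° ⇒ inside.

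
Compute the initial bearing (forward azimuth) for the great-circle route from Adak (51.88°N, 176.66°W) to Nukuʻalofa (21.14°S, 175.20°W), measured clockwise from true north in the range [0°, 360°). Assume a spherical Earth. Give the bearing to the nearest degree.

Δλ = -175.20 − -176.66 = 1.46°.
θ = atan2( sin Δλ · cos φ₂ , cos φ₁ · sin φ₂ − sin φ₁ · cos φ₂ · cos Δλ )
  = atan2(0.02376, -0.95617) = 178.576° → normalised to [0°, 360°): 178.576°.

179°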